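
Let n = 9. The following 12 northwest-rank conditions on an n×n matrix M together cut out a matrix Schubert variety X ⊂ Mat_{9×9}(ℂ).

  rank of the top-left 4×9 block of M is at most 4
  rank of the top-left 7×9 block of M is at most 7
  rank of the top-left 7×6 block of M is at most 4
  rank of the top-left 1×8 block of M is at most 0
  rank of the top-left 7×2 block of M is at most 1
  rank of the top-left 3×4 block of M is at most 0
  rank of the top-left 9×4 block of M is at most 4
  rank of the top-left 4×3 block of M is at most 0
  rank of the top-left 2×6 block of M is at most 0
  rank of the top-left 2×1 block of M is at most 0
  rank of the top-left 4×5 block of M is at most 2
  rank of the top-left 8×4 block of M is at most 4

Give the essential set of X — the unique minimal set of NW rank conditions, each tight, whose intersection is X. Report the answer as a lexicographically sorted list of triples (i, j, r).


Reconstructing r_w from the 12 given conditions:

  0 0 0 0 0 0 0 0 1
  0 0 0 0 0 0 1 1 2
  0 0 0 0 1 1 2 2 3
  0 0 0 1 2 2 3 3 4
  1 1 1 2 3 3 4 4 5
  1 1 2 3 4 4 5 5 6
  1 1 2 3 4 4 5 6 7
  1 2 3 4 5 5 6 7 8
  1 2 3 4 5 6 7 8 9

so w = (9, 7, 5, 4, 1, 3, 8, 2, 6).

ℓ(w)=24; the 6 essential cells (i,j,r):

[(1, 8, 0), (2, 6, 0), (3, 4, 0), (4, 3, 0), (7, 2, 1), (7, 6, 4)]


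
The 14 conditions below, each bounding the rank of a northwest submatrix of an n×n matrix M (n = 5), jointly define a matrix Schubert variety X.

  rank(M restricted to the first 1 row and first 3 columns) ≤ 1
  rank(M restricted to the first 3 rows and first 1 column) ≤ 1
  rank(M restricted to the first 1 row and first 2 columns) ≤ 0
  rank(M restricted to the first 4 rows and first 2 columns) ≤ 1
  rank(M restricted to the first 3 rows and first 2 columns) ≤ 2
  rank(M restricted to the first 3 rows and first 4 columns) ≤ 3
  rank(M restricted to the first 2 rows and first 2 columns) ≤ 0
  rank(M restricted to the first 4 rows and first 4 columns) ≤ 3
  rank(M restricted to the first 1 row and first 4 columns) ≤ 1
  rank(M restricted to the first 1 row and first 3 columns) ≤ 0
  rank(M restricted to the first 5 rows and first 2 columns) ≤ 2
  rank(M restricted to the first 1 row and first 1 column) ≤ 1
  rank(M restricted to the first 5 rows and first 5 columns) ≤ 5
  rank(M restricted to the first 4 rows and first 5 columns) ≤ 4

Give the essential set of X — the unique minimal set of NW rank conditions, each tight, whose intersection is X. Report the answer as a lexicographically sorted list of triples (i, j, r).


Reconstructing r_w from the 14 given conditions:

  0, 0, 0, 1, 1
  0, 0, 1, 2, 2
  1, 1, 2, 3, 3
  1, 1, 2, 3, 4
  1, 2, 3, 4, 5

so w = (4, 3, 1, 5, 2).

Rothe diagram D(w) (6 cells), 3 SE-corners (essential conditions):

[(1, 3, 0), (2, 2, 0), (4, 2, 1)]


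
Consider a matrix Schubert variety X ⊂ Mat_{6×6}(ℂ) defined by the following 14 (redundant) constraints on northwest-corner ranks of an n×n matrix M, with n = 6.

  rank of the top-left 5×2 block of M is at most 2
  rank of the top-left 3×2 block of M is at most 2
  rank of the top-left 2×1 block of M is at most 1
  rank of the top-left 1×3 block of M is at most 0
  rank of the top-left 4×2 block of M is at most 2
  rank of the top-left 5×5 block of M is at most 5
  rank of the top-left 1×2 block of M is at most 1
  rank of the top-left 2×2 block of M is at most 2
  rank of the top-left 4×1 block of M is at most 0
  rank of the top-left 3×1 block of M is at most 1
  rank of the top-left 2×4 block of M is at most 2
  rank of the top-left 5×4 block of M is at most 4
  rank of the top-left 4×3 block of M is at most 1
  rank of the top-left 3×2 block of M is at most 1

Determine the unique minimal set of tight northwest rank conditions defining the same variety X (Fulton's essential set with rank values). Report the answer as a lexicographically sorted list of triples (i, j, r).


The tightest implied rank at each (i,j), from the 14 conditions:

  0  0  0  1  1  1
  0  1  1  2  2  2
  0  1  1  2  3  3
  0  1  1  2  3  4
  1  2  2  3  4  5
  1  2  3  4  5  6

reading off 1-entries of Δ²R: w = (4, 2, 5, 6, 1, 3).

|D(w)|=8, |Ess(w)|=3:

[(1, 3, 0), (4, 1, 0), (4, 3, 1)]


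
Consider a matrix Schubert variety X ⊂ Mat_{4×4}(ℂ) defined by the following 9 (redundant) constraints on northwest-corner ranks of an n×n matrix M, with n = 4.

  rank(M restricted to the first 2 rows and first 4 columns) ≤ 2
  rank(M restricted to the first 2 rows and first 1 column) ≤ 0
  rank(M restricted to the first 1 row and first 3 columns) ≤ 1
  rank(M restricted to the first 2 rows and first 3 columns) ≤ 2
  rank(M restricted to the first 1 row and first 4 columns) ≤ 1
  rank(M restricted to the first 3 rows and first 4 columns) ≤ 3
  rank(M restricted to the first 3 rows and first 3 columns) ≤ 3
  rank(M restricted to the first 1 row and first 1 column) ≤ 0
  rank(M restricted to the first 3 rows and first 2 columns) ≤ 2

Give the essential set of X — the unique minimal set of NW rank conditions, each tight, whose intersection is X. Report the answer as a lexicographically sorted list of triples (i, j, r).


Reconstructing r_w from the 9 given conditions:

  i=1: 0 1 1 1
  i=2: 0 1 2 2
  i=3: 1 2 3 3
  i=4: 1 2 3 4

giving w = (2, 3, 1, 4) via Δ²R.

ℓ(w)=2; the 1 essential cell (i,j,r):

[(2, 1, 0)]


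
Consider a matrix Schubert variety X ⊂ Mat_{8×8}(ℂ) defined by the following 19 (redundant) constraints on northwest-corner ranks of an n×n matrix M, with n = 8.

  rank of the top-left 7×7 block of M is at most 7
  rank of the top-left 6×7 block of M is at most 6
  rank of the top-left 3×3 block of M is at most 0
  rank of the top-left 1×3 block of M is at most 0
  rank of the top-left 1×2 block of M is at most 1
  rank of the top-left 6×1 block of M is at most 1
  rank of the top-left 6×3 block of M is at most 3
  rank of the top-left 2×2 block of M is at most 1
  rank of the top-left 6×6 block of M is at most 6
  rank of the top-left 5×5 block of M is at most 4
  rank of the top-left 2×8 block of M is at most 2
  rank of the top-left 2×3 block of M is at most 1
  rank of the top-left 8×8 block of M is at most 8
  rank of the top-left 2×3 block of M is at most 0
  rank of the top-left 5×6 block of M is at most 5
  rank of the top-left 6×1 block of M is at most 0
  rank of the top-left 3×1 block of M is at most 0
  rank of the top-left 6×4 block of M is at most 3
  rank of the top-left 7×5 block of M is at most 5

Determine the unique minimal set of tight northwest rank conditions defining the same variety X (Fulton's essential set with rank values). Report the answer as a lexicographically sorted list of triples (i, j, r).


The tightest implied rank at each (i,j), from the 19 conditions:

  row 1: 0, 0, 0, 1, 1, 1, 1, 1
  row 2: 0, 0, 0, 1, 2, 2, 2, 2
  row 3: 0, 0, 0, 1, 2, 3, 3, 3
  row 4: 0, 1, 1, 2, 3, 4, 4, 4
  row 5: 0, 1, 2, 3, 4, 5, 5, 5
  row 6: 0, 1, 2, 3, 4, 5, 6, 6
  row 7: 1, 2, 3, 4, 5, 6, 7, 7
  row 8: 1, 2, 3, 4, 5, 6, 7, 8

the unique w with this rank table is (4, 5, 6, 2, 3, 7, 1, 8).

Rothe diagram D(w) (12 cells), 2 SE-corners (essential conditions):

[(3, 3, 0), (6, 1, 0)]


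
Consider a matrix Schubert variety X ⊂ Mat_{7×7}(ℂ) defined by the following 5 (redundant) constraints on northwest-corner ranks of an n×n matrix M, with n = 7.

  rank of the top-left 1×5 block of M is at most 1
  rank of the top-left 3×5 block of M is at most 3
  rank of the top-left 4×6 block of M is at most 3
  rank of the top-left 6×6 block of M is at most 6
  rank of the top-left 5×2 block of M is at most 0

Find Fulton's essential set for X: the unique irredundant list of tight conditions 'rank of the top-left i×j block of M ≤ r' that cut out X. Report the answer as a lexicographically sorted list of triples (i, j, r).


Rank table r_w(7×7) implied by the 5 constraints:

  i=1: 0  0  1  1  1  1  1
  i=2: 0  0  1  2  2  2  2
  i=3: 0  0  1  2  3  3  3
  i=4: 0  0  1  2  3  3  4
  i=5: 0  0  1  2  3  4  5
  i=6: 1  1  2  3  4  5  6
  i=7: 1  2  3  4  5  6  7

second differences of R give the permutation w = (3, 4, 5, 7, 6, 1, 2).

Rothe diagram D(w) (11 cells), 2 SE-corners (essential conditions):

[(4, 6, 3), (5, 2, 0)]


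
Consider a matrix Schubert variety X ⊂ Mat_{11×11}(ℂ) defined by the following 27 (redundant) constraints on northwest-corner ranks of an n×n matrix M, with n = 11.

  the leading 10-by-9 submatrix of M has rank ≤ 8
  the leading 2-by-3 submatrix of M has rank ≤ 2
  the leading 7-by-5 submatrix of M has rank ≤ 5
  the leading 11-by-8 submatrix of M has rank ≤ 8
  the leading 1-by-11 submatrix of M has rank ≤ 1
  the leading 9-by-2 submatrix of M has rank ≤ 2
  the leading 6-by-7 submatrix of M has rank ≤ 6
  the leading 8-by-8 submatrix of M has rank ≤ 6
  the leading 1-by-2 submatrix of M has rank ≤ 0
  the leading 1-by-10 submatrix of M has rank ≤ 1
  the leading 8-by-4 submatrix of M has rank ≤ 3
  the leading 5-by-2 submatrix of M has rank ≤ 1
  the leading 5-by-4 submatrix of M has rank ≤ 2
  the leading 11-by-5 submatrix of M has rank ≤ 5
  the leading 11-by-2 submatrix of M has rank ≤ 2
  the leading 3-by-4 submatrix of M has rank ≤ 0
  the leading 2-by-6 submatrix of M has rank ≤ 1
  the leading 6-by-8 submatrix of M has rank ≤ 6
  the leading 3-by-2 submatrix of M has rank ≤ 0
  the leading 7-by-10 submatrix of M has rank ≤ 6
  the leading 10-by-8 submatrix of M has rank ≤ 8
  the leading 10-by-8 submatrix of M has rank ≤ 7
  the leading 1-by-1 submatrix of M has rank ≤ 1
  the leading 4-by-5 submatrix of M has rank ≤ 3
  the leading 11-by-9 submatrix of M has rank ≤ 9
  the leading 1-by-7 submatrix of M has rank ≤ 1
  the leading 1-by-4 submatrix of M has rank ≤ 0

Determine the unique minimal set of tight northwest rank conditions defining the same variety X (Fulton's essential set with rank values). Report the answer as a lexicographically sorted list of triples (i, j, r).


Reconstructing r_w from the 27 given conditions:

  R[1]: 0 0 0 0 1 1 1 1 1 1 1
  R[2]: 0 0 0 0 1 1 2 2 2 2 2
  R[3]: 0 0 0 0 1 2 3 3 3 3 3
  R[4]: 1 1 1 1 2 3 4 4 4 4 4
  R[5]: 1 1 2 2 3 4 5 5 5 5 5
  R[6]: 1 2 3 3 4 5 6 6 6 6 6
  R[7]: 1 2 3 3 4 5 6 6 6 6 7
  R[8]: 1 2 3 3 4 5 6 6 7 7 8
  R[9]: 1 2 3 4 5 6 7 7 8 8 9
  R[10]: 1 2 3 4 5 6 7 7 8 9 10
  R[11]: 1 2 3 4 5 6 7 8 9 10 11

reading off 1-entries of Δ²R: w = (5, 7, 6, 1, 3, 2, 11, 9, 4, 10, 8).

Fulton essential set (7 of the 21 Rothe cells):

[(2, 6, 1), (3, 4, 0), (5, 2, 1), (7, 10, 6), (8, 4, 3), (8, 8, 6), (10, 8, 7)]


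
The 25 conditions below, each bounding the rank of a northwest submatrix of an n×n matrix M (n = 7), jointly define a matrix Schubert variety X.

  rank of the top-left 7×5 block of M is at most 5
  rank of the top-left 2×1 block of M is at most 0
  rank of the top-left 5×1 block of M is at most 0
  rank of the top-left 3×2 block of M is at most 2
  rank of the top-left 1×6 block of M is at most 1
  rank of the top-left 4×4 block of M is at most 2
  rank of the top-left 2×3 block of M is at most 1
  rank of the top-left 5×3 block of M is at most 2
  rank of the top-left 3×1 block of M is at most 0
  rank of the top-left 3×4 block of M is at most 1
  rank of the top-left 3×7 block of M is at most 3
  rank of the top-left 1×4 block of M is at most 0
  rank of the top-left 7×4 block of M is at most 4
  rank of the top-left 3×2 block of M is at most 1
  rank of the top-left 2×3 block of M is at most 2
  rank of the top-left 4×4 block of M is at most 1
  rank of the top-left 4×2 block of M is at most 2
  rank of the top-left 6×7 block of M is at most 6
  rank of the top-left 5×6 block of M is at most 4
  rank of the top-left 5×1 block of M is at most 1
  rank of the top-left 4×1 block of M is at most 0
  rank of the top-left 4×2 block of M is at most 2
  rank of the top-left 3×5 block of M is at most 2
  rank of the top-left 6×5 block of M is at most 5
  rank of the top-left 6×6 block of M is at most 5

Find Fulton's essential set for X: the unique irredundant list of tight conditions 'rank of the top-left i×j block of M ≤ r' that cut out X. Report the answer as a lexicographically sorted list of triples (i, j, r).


Recovering R(i,j) via the rank-extension bound from the 25 conditions:

  R[1]: 0, 0, 0, 0, 1, 1, 1
  R[2]: 0, 1, 1, 1, 2, 2, 2
  R[3]: 0, 1, 1, 1, 2, 3, 3
  R[4]: 0, 1, 1, 1, 2, 3, 4
  R[5]: 0, 1, 2, 2, 3, 4, 5
  R[6]: 1, 2, 3, 3, 4, 5, 6
  R[7]: 1, 2, 3, 4, 5, 6, 7

hence w(1..7) = (5, 2, 6, 7, 3, 1, 4).

ℓ(w)=12; the 3 essential cells (i,j,r):

[(1, 4, 0), (4, 4, 1), (5, 1, 0)]


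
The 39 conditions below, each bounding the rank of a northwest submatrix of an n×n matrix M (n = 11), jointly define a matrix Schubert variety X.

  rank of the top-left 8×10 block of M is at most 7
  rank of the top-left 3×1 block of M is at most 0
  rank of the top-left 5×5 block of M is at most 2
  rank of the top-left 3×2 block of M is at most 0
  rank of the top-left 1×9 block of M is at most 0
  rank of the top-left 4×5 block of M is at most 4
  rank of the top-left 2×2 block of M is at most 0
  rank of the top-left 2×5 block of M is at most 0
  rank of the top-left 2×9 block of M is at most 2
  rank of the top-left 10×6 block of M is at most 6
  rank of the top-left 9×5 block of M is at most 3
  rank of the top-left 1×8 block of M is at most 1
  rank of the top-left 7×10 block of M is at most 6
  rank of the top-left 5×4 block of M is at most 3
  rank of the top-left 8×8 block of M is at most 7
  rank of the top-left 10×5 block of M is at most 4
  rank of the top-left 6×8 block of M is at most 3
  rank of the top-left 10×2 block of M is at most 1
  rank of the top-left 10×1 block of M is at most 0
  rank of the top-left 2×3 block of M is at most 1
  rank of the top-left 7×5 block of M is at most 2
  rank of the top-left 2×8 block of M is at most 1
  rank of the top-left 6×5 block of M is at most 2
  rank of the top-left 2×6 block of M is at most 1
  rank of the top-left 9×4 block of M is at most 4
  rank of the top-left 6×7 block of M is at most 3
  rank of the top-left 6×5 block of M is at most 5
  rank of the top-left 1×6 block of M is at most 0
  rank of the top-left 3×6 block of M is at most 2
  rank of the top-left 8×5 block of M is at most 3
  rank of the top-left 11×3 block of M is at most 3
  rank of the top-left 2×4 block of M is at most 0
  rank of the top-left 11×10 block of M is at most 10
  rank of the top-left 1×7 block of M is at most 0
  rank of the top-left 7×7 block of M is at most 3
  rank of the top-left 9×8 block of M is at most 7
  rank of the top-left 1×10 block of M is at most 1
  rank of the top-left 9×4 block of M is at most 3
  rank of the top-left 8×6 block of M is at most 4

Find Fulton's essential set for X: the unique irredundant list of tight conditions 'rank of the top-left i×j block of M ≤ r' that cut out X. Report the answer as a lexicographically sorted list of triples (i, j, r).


Recovering R(i,j) via the rank-extension bound from the 39 conditions:

  R[1]: 0, 0, 0, 0, 0, 0, 0, 0, 0, 1, 1
  R[2]: 0, 0, 0, 0, 0, 1, 1, 1, 1, 2, 2
  R[3]: 0, 0, 1, 1, 1, 2, 2, 2, 2, 3, 3
  R[4]: 0, 1, 2, 2, 2, 3, 3, 3, 3, 4, 4
  R[5]: 0, 1, 2, 2, 2, 3, 3, 3, 4, 5, 5
  R[6]: 0, 1, 2, 2, 2, 3, 3, 3, 4, 5, 6
  R[7]: 0, 1, 2, 2, 2, 3, 3, 4, 5, 6, 7
  R[8]: 0, 1, 2, 3, 3, 4, 4, 5, 6, 7, 8
  R[9]: 0, 1, 2, 3, 3, 4, 5, 6, 7, 8, 9
  R[10]: 0, 1, 2, 3, 4, 5, 6, 7, 8, 9, 10
  R[11]: 1, 2, 3, 4, 5, 6, 7, 8, 9, 10, 11

so w = (10, 6, 3, 2, 9, 11, 8, 4, 7, 5, 1).

Rothe diagram D(w) (35 cells), 8 SE-corners (essential conditions):

[(1, 9, 0), (2, 5, 0), (3, 2, 0), (6, 8, 3), (7, 5, 2), (7, 7, 3), (9, 5, 3), (10, 1, 0)]


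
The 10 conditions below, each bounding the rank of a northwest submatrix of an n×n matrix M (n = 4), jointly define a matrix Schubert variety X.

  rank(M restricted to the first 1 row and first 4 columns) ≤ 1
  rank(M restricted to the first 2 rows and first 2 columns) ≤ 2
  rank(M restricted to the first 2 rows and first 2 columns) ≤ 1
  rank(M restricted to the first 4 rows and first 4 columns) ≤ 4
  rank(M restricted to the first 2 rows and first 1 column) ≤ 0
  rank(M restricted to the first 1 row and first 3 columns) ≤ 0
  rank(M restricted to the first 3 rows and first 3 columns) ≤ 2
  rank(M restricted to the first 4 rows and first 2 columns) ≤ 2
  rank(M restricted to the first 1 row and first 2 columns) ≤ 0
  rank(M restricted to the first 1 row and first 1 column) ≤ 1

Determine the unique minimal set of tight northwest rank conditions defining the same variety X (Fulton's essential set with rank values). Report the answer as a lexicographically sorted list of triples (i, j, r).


Reconstructing r_w from the 10 given conditions:

  R[1]: 0 0 0 1
  R[2]: 0 1 1 2
  R[3]: 1 2 2 3
  R[4]: 1 2 3 4

giving w = (4, 2, 1, 3) via Δ²R.

ℓ(w)=4; the 2 essential cells (i,j,r):

[(1, 3, 0), (2, 1, 0)]


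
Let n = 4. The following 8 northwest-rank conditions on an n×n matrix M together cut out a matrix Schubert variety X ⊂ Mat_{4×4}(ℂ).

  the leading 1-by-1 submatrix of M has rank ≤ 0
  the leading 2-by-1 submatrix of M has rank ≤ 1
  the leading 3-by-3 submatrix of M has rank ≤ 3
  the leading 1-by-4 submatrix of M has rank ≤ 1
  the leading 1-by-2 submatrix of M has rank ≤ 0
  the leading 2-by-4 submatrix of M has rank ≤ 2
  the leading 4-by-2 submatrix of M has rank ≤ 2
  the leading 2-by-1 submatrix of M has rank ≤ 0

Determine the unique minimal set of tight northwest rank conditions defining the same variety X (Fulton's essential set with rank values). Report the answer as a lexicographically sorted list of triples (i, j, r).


Propagating the 8 rank bounds to every northwest block:

  row 1: 0, 0, 1, 1
  row 2: 0, 1, 2, 2
  row 3: 1, 2, 3, 3
  row 4: 1, 2, 3, 4

so w = (3, 2, 1, 4).

ℓ(w)=3; the 2 essential cells (i,j,r):

[(1, 2, 0), (2, 1, 0)]


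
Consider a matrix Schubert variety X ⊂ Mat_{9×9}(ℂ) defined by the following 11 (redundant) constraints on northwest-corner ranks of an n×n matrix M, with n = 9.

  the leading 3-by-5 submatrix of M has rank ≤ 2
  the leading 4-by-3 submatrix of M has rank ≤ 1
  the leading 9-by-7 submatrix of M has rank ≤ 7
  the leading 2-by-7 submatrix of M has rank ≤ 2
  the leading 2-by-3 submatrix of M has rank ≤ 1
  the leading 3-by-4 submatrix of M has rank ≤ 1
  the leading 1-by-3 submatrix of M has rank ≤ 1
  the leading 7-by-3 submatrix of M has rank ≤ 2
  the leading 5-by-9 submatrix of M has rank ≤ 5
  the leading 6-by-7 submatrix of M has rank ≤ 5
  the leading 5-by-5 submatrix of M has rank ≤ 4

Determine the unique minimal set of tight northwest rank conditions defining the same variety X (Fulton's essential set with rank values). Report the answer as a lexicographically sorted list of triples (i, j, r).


Computing R[i][j] = min implied NW-rank bound (n=9, 11 conditions):

  i=1: 1 | 1 | 1 | 1 | 1 | 1 | 1 | 1 | 1
  i=2: 1 | 1 | 1 | 1 | 2 | 2 | 2 | 2 | 2
  i=3: 1 | 1 | 1 | 1 | 2 | 3 | 3 | 3 | 3
  i=4: 1 | 1 | 1 | 2 | 3 | 4 | 4 | 4 | 4
  i=5: 1 | 2 | 2 | 3 | 4 | 5 | 5 | 5 | 5
  i=6: 1 | 2 | 2 | 3 | 4 | 5 | 5 | 6 | 6
  i=7: 1 | 2 | 2 | 3 | 4 | 5 | 6 | 7 | 7
  i=8: 1 | 2 | 3 | 4 | 5 | 6 | 7 | 8 | 8
  i=9: 1 | 2 | 3 | 4 | 5 | 6 | 7 | 8 | 9

hence w(1..9) = (1, 5, 6, 4, 2, 8, 7, 3, 9).

Fulton essential set (4 of the 11 Rothe cells):

[(3, 4, 1), (4, 3, 1), (6, 7, 5), (7, 3, 2)]


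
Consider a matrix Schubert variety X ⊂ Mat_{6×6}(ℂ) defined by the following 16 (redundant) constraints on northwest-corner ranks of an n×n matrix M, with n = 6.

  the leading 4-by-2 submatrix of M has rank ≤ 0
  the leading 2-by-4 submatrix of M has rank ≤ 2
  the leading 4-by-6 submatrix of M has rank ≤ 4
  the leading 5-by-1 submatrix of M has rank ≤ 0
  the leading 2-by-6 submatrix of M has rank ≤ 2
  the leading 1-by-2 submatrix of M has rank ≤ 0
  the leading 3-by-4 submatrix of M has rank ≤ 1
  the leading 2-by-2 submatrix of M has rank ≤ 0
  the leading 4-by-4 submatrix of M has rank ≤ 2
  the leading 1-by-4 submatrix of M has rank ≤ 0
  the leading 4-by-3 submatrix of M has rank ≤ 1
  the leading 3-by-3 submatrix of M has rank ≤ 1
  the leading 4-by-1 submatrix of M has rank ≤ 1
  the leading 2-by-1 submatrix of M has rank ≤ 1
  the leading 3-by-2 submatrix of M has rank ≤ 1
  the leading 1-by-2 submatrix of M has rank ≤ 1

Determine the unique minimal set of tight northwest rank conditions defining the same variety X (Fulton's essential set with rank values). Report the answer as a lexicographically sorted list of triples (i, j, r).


Reconstructing r_w from the 16 given conditions:

  i=1: 0  0  0  0  1  1
  i=2: 0  0  1  1  2  2
  i=3: 0  0  1  1  2  3
  i=4: 0  0  1  2  3  4
  i=5: 0  1  2  3  4  5
  i=6: 1  2  3  4  5  6

second differences of R give the permutation w = (5, 3, 6, 4, 2, 1).

|D(w)|=12, |Ess(w)|=4:

[(1, 4, 0), (3, 4, 1), (4, 2, 0), (5, 1, 0)]


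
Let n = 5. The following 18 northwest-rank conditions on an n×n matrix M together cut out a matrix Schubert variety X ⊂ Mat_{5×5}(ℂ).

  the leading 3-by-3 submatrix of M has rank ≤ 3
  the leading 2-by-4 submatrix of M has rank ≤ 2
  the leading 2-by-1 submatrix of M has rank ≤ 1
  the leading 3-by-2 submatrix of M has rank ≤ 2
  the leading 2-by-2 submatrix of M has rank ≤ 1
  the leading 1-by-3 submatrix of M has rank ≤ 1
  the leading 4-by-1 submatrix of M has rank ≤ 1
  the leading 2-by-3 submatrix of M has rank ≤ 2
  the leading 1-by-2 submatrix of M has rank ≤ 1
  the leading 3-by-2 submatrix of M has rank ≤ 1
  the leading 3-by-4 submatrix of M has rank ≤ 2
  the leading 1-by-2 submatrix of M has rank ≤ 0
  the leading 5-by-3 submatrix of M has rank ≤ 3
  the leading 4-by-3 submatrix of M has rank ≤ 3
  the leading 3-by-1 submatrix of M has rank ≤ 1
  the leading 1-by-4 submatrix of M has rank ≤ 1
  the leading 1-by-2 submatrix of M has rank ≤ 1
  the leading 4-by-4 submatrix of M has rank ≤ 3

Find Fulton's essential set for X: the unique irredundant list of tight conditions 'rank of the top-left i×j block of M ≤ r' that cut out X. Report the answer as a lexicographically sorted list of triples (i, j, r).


The tightest implied rank at each (i,j), from the 18 conditions:

  i=1: 0  0  1  1  1
  i=2: 1  1  2  2  2
  i=3: 1  1  2  2  3
  i=4: 1  2  3  3  4
  i=5: 1  2  3  4  5

hence w(1..5) = (3, 1, 5, 2, 4).

Fulton essential set (3 of the 4 Rothe cells):

[(1, 2, 0), (3, 2, 1), (3, 4, 2)]


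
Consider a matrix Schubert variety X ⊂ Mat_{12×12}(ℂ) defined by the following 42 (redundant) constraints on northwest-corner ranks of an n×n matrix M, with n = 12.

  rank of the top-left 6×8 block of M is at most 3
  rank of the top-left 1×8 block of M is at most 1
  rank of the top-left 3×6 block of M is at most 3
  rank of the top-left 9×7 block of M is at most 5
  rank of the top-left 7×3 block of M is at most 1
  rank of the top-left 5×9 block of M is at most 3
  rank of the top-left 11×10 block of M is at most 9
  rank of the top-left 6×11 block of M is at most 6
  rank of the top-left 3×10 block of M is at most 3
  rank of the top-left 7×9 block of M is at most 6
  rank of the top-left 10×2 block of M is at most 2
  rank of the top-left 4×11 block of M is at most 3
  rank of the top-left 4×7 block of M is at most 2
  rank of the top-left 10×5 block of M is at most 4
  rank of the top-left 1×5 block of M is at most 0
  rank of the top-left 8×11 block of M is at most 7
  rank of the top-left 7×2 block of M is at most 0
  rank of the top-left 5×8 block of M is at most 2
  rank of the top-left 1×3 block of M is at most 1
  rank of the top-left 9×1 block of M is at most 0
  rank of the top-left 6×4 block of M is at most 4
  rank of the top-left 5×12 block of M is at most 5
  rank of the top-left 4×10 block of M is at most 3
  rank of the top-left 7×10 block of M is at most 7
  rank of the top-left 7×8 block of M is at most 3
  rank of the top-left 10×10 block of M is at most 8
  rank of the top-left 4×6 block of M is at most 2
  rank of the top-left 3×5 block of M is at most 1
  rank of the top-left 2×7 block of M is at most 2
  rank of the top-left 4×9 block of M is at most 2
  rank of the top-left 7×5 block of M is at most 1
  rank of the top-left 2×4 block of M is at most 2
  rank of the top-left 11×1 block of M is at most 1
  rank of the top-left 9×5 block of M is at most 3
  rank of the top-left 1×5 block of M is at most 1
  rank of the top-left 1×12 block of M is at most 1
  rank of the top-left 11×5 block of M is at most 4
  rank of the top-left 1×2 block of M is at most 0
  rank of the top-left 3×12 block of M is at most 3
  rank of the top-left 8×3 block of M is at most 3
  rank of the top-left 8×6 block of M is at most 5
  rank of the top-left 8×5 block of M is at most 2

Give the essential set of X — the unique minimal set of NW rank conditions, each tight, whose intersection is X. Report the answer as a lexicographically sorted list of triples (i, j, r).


Recovering R(i,j) via the rank-extension bound from the 42 conditions:

  row 1: 0  0  0  0  0  1  1  1  1  1  1  1
  row 2: 0  0  1  1  1  2  2  2  2  2  2  2
  row 3: 0  0  1  1  1  2  2  2  2  3  3  3
  row 4: 0  0  1  1  1  2  2  2  2  3  3  4
  row 5: 0  0  1  1  1  2  2  2  3  4  4  5
  row 6: 0  0  1  1  1  2  3  3  4  5  5  6
  row 7: 0  0  1  1  1  2  3  3  4  5  6  7
  row 8: 0  1  2  2  2  3  4  4  5  6  7  8
  row 9: 0  1  2  3  3  4  5  5  6  7  8  9
  row 10: 1  2  3  4  4  5  6  6  7  8  9  10
  row 11: 1  2  3  4  4  5  6  7  8  9  10  11
  row 12: 1  2  3  4  5  6  7  8  9  10  11  12

giving w = (6, 3, 10, 12, 9, 7, 11, 2, 4, 1, 8, 5) via Δ²R.

9 SE-corners of the 40-cell Rothe diagram give Ess(w):

[(1, 5, 0), (4, 9, 2), (4, 11, 3), (5, 8, 2), (7, 2, 0), (7, 5, 1), (7, 8, 3), (9, 1, 0), (11, 5, 4)]


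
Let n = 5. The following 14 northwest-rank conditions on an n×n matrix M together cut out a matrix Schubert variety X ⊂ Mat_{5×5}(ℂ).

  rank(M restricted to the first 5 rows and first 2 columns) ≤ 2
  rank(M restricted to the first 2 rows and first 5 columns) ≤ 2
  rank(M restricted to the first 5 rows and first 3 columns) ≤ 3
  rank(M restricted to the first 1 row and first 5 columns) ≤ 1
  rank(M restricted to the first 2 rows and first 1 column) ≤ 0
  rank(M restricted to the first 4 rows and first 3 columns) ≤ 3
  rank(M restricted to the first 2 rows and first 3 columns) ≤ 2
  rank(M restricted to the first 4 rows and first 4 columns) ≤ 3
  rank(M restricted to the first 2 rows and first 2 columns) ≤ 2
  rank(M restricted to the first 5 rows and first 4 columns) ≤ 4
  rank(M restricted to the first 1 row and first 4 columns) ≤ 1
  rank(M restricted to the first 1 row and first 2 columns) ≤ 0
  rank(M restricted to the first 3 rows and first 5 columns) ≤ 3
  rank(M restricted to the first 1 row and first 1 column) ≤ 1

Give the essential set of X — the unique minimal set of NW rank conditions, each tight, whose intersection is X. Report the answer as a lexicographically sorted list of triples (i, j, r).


Reconstructing r_w from the 14 given conditions:

  row 1: 0 | 0 | 1 | 1 | 1
  row 2: 0 | 1 | 2 | 2 | 2
  row 3: 1 | 2 | 3 | 3 | 3
  row 4: 1 | 2 | 3 | 3 | 4
  row 5: 1 | 2 | 3 | 4 | 5

reading off 1-entries of Δ²R: w = (3, 2, 1, 5, 4).

|D(w)|=4, |Ess(w)|=3:

[(1, 2, 0), (2, 1, 0), (4, 4, 3)]


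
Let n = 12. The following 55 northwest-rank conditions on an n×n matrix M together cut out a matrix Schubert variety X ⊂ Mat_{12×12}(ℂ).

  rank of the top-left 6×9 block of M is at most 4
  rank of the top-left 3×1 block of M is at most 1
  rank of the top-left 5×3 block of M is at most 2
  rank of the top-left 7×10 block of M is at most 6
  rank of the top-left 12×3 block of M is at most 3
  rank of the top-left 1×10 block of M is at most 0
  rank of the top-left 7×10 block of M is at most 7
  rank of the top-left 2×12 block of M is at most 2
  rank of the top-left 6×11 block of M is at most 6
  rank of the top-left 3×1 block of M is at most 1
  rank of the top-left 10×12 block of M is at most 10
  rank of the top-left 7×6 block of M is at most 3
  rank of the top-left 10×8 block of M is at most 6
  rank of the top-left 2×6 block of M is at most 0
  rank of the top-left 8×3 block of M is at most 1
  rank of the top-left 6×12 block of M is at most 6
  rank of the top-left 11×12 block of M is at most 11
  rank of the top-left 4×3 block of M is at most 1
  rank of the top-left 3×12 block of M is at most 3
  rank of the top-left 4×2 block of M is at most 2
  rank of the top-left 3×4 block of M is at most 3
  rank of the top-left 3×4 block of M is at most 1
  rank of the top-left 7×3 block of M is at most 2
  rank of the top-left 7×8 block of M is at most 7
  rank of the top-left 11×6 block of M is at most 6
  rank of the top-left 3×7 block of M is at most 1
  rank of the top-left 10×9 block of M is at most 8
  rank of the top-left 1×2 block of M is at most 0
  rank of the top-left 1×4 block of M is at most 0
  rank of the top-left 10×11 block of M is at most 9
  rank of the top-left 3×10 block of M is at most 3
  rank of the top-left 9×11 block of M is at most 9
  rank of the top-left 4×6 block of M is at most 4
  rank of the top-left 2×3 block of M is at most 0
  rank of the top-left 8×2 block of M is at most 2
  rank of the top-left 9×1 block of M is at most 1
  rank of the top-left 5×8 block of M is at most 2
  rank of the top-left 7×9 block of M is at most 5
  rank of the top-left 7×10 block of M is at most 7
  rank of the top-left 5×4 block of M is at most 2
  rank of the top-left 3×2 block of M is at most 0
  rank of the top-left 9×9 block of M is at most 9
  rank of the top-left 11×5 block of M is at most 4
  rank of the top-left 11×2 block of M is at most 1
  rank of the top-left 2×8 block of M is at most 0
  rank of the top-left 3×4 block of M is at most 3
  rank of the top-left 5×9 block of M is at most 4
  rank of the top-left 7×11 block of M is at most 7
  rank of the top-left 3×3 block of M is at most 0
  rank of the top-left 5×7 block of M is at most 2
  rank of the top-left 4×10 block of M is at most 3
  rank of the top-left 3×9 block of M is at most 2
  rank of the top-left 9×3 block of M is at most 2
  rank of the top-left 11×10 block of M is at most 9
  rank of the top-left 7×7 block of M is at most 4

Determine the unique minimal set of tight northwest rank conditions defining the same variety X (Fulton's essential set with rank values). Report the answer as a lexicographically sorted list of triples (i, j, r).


Propagating the 55 rank bounds to every northwest block:

  row 1: 0, 0, 0, 0, 0, 0, 0, 0, 0, 0, 1, 1
  row 2: 0, 0, 0, 0, 0, 0, 0, 0, 1, 1, 2, 2
  row 3: 0, 0, 0, 1, 1, 1, 1, 1, 2, 2, 3, 3
  row 4: 1, 1, 1, 2, 2, 2, 2, 2, 3, 3, 4, 4
  row 5: 1, 1, 1, 2, 2, 2, 2, 2, 3, 4, 5, 5
  row 6: 1, 1, 1, 2, 3, 3, 3, 3, 4, 5, 6, 6
  row 7: 1, 1, 1, 2, 3, 3, 4, 4, 5, 6, 7, 7
  row 8: 1, 1, 1, 2, 3, 4, 5, 5, 6, 7, 8, 8
  row 9: 1, 1, 2, 3, 4, 5, 6, 6, 7, 8, 9, 9
  row 10: 1, 1, 2, 3, 4, 5, 6, 6, 7, 8, 9, 10
  row 11: 1, 1, 2, 3, 4, 5, 6, 7, 8, 9, 10, 11
  row 12: 1, 2, 3, 4, 5, 6, 7, 8, 9, 10, 11, 12

second differences of R give the permutation w = (11, 9, 4, 1, 10, 5, 7, 6, 3, 12, 8, 2).

Rothe diagram D(w) (38 cells), 8 SE-corners (essential conditions):

[(1, 10, 0), (2, 8, 0), (3, 3, 0), (5, 8, 2), (7, 6, 3), (8, 3, 1), (10, 8, 6), (11, 2, 1)]


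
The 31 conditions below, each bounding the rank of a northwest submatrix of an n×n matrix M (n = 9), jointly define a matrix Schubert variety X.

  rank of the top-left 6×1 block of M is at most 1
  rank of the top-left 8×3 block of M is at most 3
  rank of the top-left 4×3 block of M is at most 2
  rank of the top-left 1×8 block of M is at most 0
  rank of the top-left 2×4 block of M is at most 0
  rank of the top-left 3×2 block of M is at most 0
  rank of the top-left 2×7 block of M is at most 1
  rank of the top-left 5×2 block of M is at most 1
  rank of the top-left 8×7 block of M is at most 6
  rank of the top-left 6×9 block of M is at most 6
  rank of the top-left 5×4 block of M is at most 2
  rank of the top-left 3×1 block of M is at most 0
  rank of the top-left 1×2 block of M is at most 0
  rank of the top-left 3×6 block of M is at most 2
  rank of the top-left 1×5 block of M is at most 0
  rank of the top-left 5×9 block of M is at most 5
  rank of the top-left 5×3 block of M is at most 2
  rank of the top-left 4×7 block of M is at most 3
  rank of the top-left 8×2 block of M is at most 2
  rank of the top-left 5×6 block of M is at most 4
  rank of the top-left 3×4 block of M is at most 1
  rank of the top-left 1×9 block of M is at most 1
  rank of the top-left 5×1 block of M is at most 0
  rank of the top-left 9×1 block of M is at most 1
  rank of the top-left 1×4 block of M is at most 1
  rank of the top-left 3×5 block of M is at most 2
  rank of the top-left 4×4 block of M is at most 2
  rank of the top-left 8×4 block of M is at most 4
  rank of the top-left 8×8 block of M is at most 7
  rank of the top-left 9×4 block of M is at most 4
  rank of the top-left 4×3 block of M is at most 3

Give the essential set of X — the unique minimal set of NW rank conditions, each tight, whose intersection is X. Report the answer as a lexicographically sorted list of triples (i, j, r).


Recovering R(i,j) via the rank-extension bound from the 31 conditions:

  i=1: 0 | 0 | 0 | 0 | 0 | 0 | 0 | 0 | 1
  i=2: 0 | 0 | 0 | 0 | 1 | 1 | 1 | 1 | 2
  i=3: 0 | 0 | 1 | 1 | 2 | 2 | 2 | 2 | 3
  i=4: 0 | 1 | 2 | 2 | 3 | 3 | 3 | 3 | 4
  i=5: 0 | 1 | 2 | 2 | 3 | 4 | 4 | 4 | 5
  i=6: 1 | 2 | 3 | 3 | 4 | 5 | 5 | 5 | 6
  i=7: 1 | 2 | 3 | 4 | 5 | 6 | 6 | 6 | 7
  i=8: 1 | 2 | 3 | 4 | 5 | 6 | 6 | 7 | 8
  i=9: 1 | 2 | 3 | 4 | 5 | 6 | 7 | 8 | 9

reading off 1-entries of Δ²R: w = (9, 5, 3, 2, 6, 1, 4, 8, 7).

D(w) has 18 cells with 6 SE-corners; essential set:

[(1, 8, 0), (2, 4, 0), (3, 2, 0), (5, 1, 0), (5, 4, 2), (8, 7, 6)]


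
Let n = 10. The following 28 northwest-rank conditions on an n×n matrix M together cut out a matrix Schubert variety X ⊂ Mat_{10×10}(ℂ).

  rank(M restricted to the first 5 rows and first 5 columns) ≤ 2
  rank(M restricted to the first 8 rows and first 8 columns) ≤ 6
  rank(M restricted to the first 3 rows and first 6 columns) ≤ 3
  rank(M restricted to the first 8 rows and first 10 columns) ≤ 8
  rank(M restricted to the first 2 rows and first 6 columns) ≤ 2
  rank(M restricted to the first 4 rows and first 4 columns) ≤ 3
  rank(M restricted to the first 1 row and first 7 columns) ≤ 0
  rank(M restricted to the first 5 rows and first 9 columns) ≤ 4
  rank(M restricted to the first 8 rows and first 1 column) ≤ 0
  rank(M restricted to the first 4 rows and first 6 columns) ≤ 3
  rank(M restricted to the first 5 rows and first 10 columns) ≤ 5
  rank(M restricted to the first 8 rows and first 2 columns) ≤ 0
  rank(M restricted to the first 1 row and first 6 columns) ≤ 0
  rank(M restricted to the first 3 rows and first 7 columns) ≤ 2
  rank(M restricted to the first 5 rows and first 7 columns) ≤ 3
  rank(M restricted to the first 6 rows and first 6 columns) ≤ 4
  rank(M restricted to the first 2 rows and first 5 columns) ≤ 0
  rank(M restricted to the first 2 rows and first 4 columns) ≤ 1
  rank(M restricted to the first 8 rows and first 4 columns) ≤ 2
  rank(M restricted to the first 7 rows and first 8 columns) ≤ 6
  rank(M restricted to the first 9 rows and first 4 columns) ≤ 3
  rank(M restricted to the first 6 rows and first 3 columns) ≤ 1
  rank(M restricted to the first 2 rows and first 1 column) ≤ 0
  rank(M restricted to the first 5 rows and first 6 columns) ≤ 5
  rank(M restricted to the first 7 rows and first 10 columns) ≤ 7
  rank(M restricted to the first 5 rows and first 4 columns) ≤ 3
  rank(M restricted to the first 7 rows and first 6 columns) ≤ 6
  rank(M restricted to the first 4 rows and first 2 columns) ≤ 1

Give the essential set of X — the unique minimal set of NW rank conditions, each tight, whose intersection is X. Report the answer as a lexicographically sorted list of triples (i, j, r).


Reconstructing r_w from the 28 given conditions:

  row 1: 0 0 0 0 0 0 0 1 1 1
  row 2: 0 0 0 0 0 1 1 2 2 2
  row 3: 0 0 1 1 1 2 2 3 3 3
  row 4: 0 0 1 2 2 3 3 4 4 4
  row 5: 0 0 1 2 2 3 3 4 4 5
  row 6: 0 0 1 2 3 4 4 5 5 6
  row 7: 0 0 1 2 3 4 5 6 6 7
  row 8: 0 0 1 2 3 4 5 6 7 8
  row 9: 1 1 2 3 4 5 6 7 8 9
  row 10: 1 2 3 4 5 6 7 8 9 10

so w = (8, 6, 3, 4, 10, 5, 7, 9, 1, 2).

Rothe diagram D(w) (27 cells), 6 SE-corners (essential conditions):

[(1, 7, 0), (2, 5, 0), (5, 5, 2), (5, 7, 3), (5, 9, 4), (8, 2, 0)]


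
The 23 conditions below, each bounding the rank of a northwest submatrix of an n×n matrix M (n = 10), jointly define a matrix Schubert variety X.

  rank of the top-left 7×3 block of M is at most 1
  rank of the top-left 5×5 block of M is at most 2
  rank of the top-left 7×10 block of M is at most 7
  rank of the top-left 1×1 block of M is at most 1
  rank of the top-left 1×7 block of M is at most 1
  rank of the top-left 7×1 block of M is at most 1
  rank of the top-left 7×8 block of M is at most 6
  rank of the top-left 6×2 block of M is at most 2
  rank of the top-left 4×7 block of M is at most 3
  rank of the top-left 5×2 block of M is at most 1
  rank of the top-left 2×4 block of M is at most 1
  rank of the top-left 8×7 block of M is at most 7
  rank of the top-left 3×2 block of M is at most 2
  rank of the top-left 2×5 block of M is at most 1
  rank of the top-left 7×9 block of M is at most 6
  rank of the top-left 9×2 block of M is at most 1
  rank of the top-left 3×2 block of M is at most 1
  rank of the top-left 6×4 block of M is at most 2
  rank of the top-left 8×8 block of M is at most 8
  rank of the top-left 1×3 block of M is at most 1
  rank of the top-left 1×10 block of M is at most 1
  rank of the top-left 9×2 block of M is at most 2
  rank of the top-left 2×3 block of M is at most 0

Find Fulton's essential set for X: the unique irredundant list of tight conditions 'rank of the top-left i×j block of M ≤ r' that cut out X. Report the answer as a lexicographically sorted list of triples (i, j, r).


Computing R[i][j] = min implied NW-rank bound (n=10, 23 conditions):

  row 1: 0 | 0 | 0 | 1 | 1 | 1 | 1 | 1 | 1 | 1
  row 2: 0 | 0 | 0 | 1 | 1 | 2 | 2 | 2 | 2 | 2
  row 3: 1 | 1 | 1 | 2 | 2 | 3 | 3 | 3 | 3 | 3
  row 4: 1 | 1 | 1 | 2 | 2 | 3 | 3 | 4 | 4 | 4
  row 5: 1 | 1 | 1 | 2 | 2 | 3 | 4 | 5 | 5 | 5
  row 6: 1 | 1 | 1 | 2 | 3 | 4 | 5 | 6 | 6 | 6
  row 7: 1 | 1 | 1 | 2 | 3 | 4 | 5 | 6 | 6 | 7
  row 8: 1 | 1 | 2 | 3 | 4 | 5 | 6 | 7 | 7 | 8
  row 9: 1 | 1 | 2 | 3 | 4 | 5 | 6 | 7 | 8 | 9
  row 10: 1 | 2 | 3 | 4 | 5 | 6 | 7 | 8 | 9 | 10

so w = (4, 6, 1, 8, 7, 5, 10, 3, 9, 2).

|D(w)|=21, |Ess(w)|=7:

[(2, 3, 0), (2, 5, 1), (4, 7, 3), (5, 5, 2), (7, 3, 1), (7, 9, 6), (9, 2, 1)]


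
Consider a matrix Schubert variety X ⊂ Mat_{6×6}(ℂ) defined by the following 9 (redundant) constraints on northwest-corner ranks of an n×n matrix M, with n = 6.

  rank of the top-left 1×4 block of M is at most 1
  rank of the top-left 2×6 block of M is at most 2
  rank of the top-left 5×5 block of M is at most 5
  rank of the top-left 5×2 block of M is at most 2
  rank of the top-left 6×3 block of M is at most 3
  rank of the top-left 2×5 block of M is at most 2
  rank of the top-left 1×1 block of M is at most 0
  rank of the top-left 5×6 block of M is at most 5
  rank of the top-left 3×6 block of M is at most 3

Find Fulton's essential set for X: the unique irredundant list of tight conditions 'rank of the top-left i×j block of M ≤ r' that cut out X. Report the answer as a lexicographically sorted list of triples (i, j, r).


Rank table r_w(6×6) implied by the 9 constraints:

  row 1: 0  1  1  1  1  1
  row 2: 1  2  2  2  2  2
  row 3: 1  2  3  3  3  3
  row 4: 1  2  3  4  4  4
  row 5: 1  2  3  4  5  5
  row 6: 1  2  3  4  5  6

the unique w with this rank table is (2, 1, 3, 4, 5, 6).

1 SE-corner of the 1-cell Rothe diagram gives Ess(w):

[(1, 1, 0)]


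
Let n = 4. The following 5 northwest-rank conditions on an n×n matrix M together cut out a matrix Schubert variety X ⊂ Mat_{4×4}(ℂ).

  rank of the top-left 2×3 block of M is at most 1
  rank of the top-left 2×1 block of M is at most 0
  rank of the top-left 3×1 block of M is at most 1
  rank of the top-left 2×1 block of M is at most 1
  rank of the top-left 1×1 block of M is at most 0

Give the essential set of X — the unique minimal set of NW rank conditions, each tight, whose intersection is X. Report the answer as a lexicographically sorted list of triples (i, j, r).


Recovering R(i,j) via the rank-extension bound from the 5 conditions:

  row 1: 0  1  1  1
  row 2: 0  1  1  2
  row 3: 1  2  2  3
  row 4: 1  2  3  4

reading off 1-entries of Δ²R: w = (2, 4, 1, 3).

ℓ(w)=3; the 2 essential cells (i,j,r):

[(2, 1, 0), (2, 3, 1)]
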